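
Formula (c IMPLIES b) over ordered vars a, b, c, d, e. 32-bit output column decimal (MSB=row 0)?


Formula: (c IMPLIES b) over a, b, c, d, e (32 rows)
Evaluate each row (bits = a,b,c,d,e, MSB first):
  row 0 [00000]: (0 IMPLIES 0) -> 1
  row 1 [00001]: (0 IMPLIES 0) -> 1
  row 2 [00010]: (0 IMPLIES 0) -> 1
  row 3 [00011]: (0 IMPLIES 0) -> 1
  row 4 [00100]: (1 IMPLIES 0) -> 0
  row 5 [00101]: (1 IMPLIES 0) -> 0
  row 6 [00110]: (1 IMPLIES 0) -> 0
  row 7 [00111]: (1 IMPLIES 0) -> 0
  row 8 [01000]: (0 IMPLIES 1) -> 1
  row 9 [01001]: (0 IMPLIES 1) -> 1
  row 10 [01010]: (0 IMPLIES 1) -> 1
  row 11 [01011]: (0 IMPLIES 1) -> 1
  row 12 [01100]: (1 IMPLIES 1) -> 1
  row 13 [01101]: (1 IMPLIES 1) -> 1
  row 14 [01110]: (1 IMPLIES 1) -> 1
  row 15 [01111]: (1 IMPLIES 1) -> 1
  row 16 [10000]: (0 IMPLIES 0) -> 1
  row 17 [10001]: (0 IMPLIES 0) -> 1
  row 18 [10010]: (0 IMPLIES 0) -> 1
  row 19 [10011]: (0 IMPLIES 0) -> 1
  row 20 [10100]: (1 IMPLIES 0) -> 0
  row 21 [10101]: (1 IMPLIES 0) -> 0
  row 22 [10110]: (1 IMPLIES 0) -> 0
  row 23 [10111]: (1 IMPLIES 0) -> 0
  row 24 [11000]: (0 IMPLIES 1) -> 1
  row 25 [11001]: (0 IMPLIES 1) -> 1
  row 26 [11010]: (0 IMPLIES 1) -> 1
  row 27 [11011]: (0 IMPLIES 1) -> 1
  row 28 [11100]: (1 IMPLIES 1) -> 1
  row 29 [11101]: (1 IMPLIES 1) -> 1
  row 30 [11110]: (1 IMPLIES 1) -> 1
  row 31 [11111]: (1 IMPLIES 1) -> 1
Full result column, 4 rows per line (a,b,c fixed per line; d,e runs 00..11 left to right):
  rows 0-3 [a,b,c=000]: 1111  = hex F
  rows 4-7 [a,b,c=001]: 0000  = hex 0
  rows 8-11 [a,b,c=010]: 1111  = hex F
  rows 12-15 [a,b,c=011]: 1111  = hex F
  rows 16-19 [a,b,c=100]: 1111  = hex F
  rows 20-23 [a,b,c=101]: 0000  = hex 0
  rows 24-27 [a,b,c=110]: 1111  = hex F
  rows 28-31 [a,b,c=111]: 1111  = hex F
Output column (row 0 .. row 31) = 11110000111111111111000011111111
Output column grouped in 4s = 1111 0000 1111 1111 1111 0000 1111 1111 = 0xF0FFF0FF
Convert to decimal digit by digit (value = value*16 + digit):
  F -> 15
  15*16 + 0 = 240
  240*16 + 15 (F) = 3855
  3855*16 + 15 (F) = 61695
  61695*16 + 15 (F) = 987135
  987135*16 + 0 = 15794160
  15794160*16 + 15 (F) = 252706575
  252706575*16 + 15 (F) = 4043305215
Decimal = 4043305215

4043305215


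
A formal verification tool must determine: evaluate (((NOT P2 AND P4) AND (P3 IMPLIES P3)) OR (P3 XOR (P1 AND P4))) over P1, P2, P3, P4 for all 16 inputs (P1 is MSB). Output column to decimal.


Formula: (((NOT P2 AND P4) AND (P3 IMPLIES P3)) OR (P3 XOR (P1 AND P4))) over P1, P2, P3, P4 (16 rows)
Evaluate each row (bits = P1,P2,P3,P4, MSB first):
  row 0 [0000]: (((NOT 0 AND 0) AND (0 IMPLIES 0)) OR (0 XOR (0 AND 0))) -> 0
  row 1 [0001]: (((NOT 0 AND 1) AND (0 IMPLIES 0)) OR (0 XOR (0 AND 1))) -> 1
  row 2 [0010]: (((NOT 0 AND 0) AND (1 IMPLIES 1)) OR (1 XOR (0 AND 0))) -> 1
  row 3 [0011]: (((NOT 0 AND 1) AND (1 IMPLIES 1)) OR (1 XOR (0 AND 1))) -> 1
  row 4 [0100]: (((NOT 1 AND 0) AND (0 IMPLIES 0)) OR (0 XOR (0 AND 0))) -> 0
  row 5 [0101]: (((NOT 1 AND 1) AND (0 IMPLIES 0)) OR (0 XOR (0 AND 1))) -> 0
  row 6 [0110]: (((NOT 1 AND 0) AND (1 IMPLIES 1)) OR (1 XOR (0 AND 0))) -> 1
  row 7 [0111]: (((NOT 1 AND 1) AND (1 IMPLIES 1)) OR (1 XOR (0 AND 1))) -> 1
  row 8 [1000]: (((NOT 0 AND 0) AND (0 IMPLIES 0)) OR (0 XOR (1 AND 0))) -> 0
  row 9 [1001]: (((NOT 0 AND 1) AND (0 IMPLIES 0)) OR (0 XOR (1 AND 1))) -> 1
  row 10 [1010]: (((NOT 0 AND 0) AND (1 IMPLIES 1)) OR (1 XOR (1 AND 0))) -> 1
  row 11 [1011]: (((NOT 0 AND 1) AND (1 IMPLIES 1)) OR (1 XOR (1 AND 1))) -> 1
  row 12 [1100]: (((NOT 1 AND 0) AND (0 IMPLIES 0)) OR (0 XOR (1 AND 0))) -> 0
  row 13 [1101]: (((NOT 1 AND 1) AND (0 IMPLIES 0)) OR (0 XOR (1 AND 1))) -> 1
  row 14 [1110]: (((NOT 1 AND 0) AND (1 IMPLIES 1)) OR (1 XOR (1 AND 0))) -> 1
  row 15 [1111]: (((NOT 1 AND 1) AND (1 IMPLIES 1)) OR (1 XOR (1 AND 1))) -> 0
Full result column, 4 rows per line (P1,P2 fixed per line; P3,P4 runs 00..11 left to right):
  rows 0-3 [P1,P2=00]: 0111  = hex 7
  rows 4-7 [P1,P2=01]: 0011  = hex 3
  rows 8-11 [P1,P2=10]: 0111  = hex 7
  rows 12-15 [P1,P2=11]: 0110  = hex 6
Output column (row 0 .. row 15) = 0111001101110110
Output column grouped in 4s = 0111 0011 0111 0110 = 0x7376
Convert to decimal digit by digit (value = value*16 + digit):
  7 -> 7
  7*16 + 3 = 115
  115*16 + 7 = 1847
  1847*16 + 6 = 29558
Decimal = 29558

29558


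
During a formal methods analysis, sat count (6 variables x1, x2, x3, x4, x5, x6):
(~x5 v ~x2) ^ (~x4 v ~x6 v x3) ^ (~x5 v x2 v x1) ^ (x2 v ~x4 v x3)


CNF with 4 clauses over 6 vars (64 assignments).
An assignment satisfies CNF iff every clause has >=1 true literal.
Check each row (bits = x1,x2,x3,x4,x5,x6; clause T/F shown):
  row 0 [000000]: clauses=TTTT -> 1
  row 1 [000001]: clauses=TTTT -> 1
  row 2 [000010]: clauses=TTFT -> 0
  row 3 [000011]: clauses=TTFT -> 0
  row 4 [000100]: clauses=TTTF -> 0
  (every remaining row is evaluated the same way; all 64 results are listed next)
Full result column, 8 rows per line (x1,x2,x3 fixed per line; x4,x5,x6 runs 000..111 left to right):
  rows 0-7 [x1,x2,x3=000]: 11000000  (ones: 2)
  rows 8-15 [x1,x2,x3=001]: 11001100  (ones: 4)
  rows 16-23 [x1,x2,x3=010]: 11001000  (ones: 3)
  rows 24-31 [x1,x2,x3=011]: 11001100  (ones: 4)
  rows 32-39 [x1,x2,x3=100]: 11110000  (ones: 4)
  rows 40-47 [x1,x2,x3=101]: 11111111  (ones: 8)
  rows 48-55 [x1,x2,x3=110]: 11001000  (ones: 3)
  rows 56-63 [x1,x2,x3=111]: 11001100  (ones: 4)
Satisfying assignments = 2+4+3+4+4+8+3+4 = 32

32


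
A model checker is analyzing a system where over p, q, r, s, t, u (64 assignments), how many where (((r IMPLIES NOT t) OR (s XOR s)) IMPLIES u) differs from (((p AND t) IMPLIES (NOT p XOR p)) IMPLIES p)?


F1 = (((r IMPLIES NOT t) OR (s XOR s)) IMPLIES u)
F2 = (((p AND t) IMPLIES (NOT p XOR p)) IMPLIES p)
Evaluate both on each of 64 rows (bits = p,q,r,s,t,u):
  row 0 [000000]: F1=0 F2=0 -> 0
  row 1 [000001]: F1=1 F2=0 (differ) -> 1
  row 2 [000010]: F1=0 F2=0 -> 0
  row 3 [000011]: F1=1 F2=0 (differ) -> 1
  row 4 [000100]: F1=0 F2=0 -> 0
  (every remaining row is evaluated the same way; all 64 results are listed next)
Full result column, 8 rows per line (p,q,r fixed per line; s,t,u runs 000..111 left to right):
  rows 0-7 [p,q,r=000]: 01010101  (ones: 4)
  rows 8-15 [p,q,r=001]: 01110111  (ones: 6)
  rows 16-23 [p,q,r=010]: 01010101  (ones: 4)
  rows 24-31 [p,q,r=011]: 01110111  (ones: 6)
  rows 32-39 [p,q,r=100]: 10101010  (ones: 4)
  rows 40-47 [p,q,r=101]: 10001000  (ones: 2)
  rows 48-55 [p,q,r=110]: 10101010  (ones: 4)
  rows 56-63 [p,q,r=111]: 10001000  (ones: 2)
Disagreements = 4+6+4+6+4+2+4+2 = 32

32


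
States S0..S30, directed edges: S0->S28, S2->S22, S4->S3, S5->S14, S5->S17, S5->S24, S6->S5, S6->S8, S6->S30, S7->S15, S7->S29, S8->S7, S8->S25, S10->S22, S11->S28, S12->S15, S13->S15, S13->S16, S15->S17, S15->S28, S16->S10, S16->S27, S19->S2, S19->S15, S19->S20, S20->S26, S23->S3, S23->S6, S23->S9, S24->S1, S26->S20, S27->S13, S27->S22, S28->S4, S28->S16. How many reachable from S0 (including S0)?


BFS from S0:
  layer 0: {S0}
  layer 1: {S28}
  layer 2: {S4, S16}
  layer 3: {S3, S10, S27}
  layer 4: {S13, S22}
  layer 5: {S15}
  layer 6: {S17}
Reachable set: {S0, S3, S4, S10, S13, S15, S16, S17, S22, S27, S28}
Count = 11

11


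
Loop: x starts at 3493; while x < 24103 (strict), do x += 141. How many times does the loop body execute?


Step 1: x goes from 3493 toward 24103 by 141; the body runs while x<24103, so iterations = ceil((bound-start)/step)
Step 2: Distance=20610
Step 3: ceil(20610/141)=147

147


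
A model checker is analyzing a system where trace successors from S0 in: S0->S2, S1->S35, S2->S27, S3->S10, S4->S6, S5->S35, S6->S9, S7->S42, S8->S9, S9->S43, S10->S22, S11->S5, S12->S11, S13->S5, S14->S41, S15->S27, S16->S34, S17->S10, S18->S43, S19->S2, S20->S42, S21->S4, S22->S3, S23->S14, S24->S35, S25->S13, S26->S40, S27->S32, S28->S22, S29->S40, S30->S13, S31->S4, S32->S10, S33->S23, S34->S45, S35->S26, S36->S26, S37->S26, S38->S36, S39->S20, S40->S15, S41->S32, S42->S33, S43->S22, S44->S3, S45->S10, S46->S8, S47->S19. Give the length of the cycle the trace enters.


Trace from S0 until a state repeats:
  S0 -> S2 -> S27 -> S32 -> S10 -> S22 -> S3 -> S10
S10 first seen at step 4, revisited at step 7.
Cycle length = 7 - 4 = 3

3


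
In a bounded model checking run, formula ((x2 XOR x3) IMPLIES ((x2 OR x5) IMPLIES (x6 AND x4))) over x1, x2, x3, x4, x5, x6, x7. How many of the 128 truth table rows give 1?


Formula: ((x2 XOR x3) IMPLIES ((x2 OR x5) IMPLIES (x6 AND x4))) over 7 vars (128 rows)
Evaluate each row (x1, x2, x3, x4, x5, x6, x7 as bits, MSB first):
  row 0 [0000000]: ((0 XOR 0) IMPLIES ((0 OR 0) IMPLIES (0 AND 0))) -> 1
  row 1 [0000001]: ((0 XOR 0) IMPLIES ((0 OR 0) IMPLIES (0 AND 0))) -> 1
  row 2 [0000010]: ((0 XOR 0) IMPLIES ((0 OR 0) IMPLIES (1 AND 0))) -> 1
  row 3 [0000011]: ((0 XOR 0) IMPLIES ((0 OR 0) IMPLIES (1 AND 0))) -> 1
  row 4 [0000100]: ((0 XOR 0) IMPLIES ((0 OR 1) IMPLIES (0 AND 0))) -> 1
  (every remaining row is evaluated the same way; all 128 results are listed next)
Full result column, 8 rows per line (x1,x2,x3,x4 fixed per line; x5,x6,x7 runs 000..111 left to right):
  rows 0-7 [x1,x2,x3,x4=0000]: 11111111  (ones: 8)
  rows 8-15 [x1,x2,x3,x4=0001]: 11111111  (ones: 8)
  rows 16-23 [x1,x2,x3,x4=0010]: 11110000  (ones: 4)
  rows 24-31 [x1,x2,x3,x4=0011]: 11110011  (ones: 6)
  rows 32-39 [x1,x2,x3,x4=0100]: 00000000  (ones: 0)
  rows 40-47 [x1,x2,x3,x4=0101]: 00110011  (ones: 4)
  rows 48-55 [x1,x2,x3,x4=0110]: 11111111  (ones: 8)
  rows 56-63 [x1,x2,x3,x4=0111]: 11111111  (ones: 8)
  rows 64-71 [x1,x2,x3,x4=1000]: 11111111  (ones: 8)
  rows 72-79 [x1,x2,x3,x4=1001]: 11111111  (ones: 8)
  rows 80-87 [x1,x2,x3,x4=1010]: 11110000  (ones: 4)
  rows 88-95 [x1,x2,x3,x4=1011]: 11110011  (ones: 6)
  rows 96-103 [x1,x2,x3,x4=1100]: 00000000  (ones: 0)
  rows 104-111 [x1,x2,x3,x4=1101]: 00110011  (ones: 4)
  rows 112-119 [x1,x2,x3,x4=1110]: 11111111  (ones: 8)
  rows 120-127 [x1,x2,x3,x4=1111]: 11111111  (ones: 8)
Count of 1-rows = 8+8+4+6+0+4+8+8+8+8+4+6+0+4+8+8 = 92

92


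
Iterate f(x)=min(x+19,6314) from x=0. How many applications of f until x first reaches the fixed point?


Step 1: x=0, cap=6314, increment=19
Step 2: x grows by 19 each step until capped at 6314; fixed point is x=6314
Step 3: iterations = ceil(6314/19) = 333

333


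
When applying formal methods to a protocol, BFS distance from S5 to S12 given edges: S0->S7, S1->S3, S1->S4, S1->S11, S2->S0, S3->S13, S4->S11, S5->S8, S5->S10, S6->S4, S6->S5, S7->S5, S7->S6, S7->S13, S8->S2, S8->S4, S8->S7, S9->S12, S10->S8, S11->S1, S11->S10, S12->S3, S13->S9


BFS layer-by-layer from S5:
  dist 0: {S5}
  dist 1: {S8, S10}
  dist 2: {S2, S4, S7}
  dist 3: {S0, S6, S11, S13}
  dist 4: {S1, S9}
  dist 5: {S3, S12}
  -> S12 reached at distance 5
Shortest path length = 5

5


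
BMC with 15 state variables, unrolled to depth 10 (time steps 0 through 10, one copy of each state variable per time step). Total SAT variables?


BMC unrolls to depth k, creating one copy of each state var for steps 0..k.
Step count = 10 + 1 = 11 (steps 0 through 10)
Vars per step = 15
Total = 15 * 11 = 165

165


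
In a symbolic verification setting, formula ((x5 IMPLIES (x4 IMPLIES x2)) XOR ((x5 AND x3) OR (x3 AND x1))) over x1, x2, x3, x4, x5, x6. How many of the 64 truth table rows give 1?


Formula: ((x5 IMPLIES (x4 IMPLIES x2)) XOR ((x5 AND x3) OR (x3 AND x1))) over 6 vars (64 rows)
Evaluate each row (x1, x2, x3, x4, x5, x6 as bits, MSB first):
  row 0 [000000]: ((0 IMPLIES (0 IMPLIES 0)) XOR ((0 AND 0) OR (0 AND 0))) -> 1
  row 1 [000001]: ((0 IMPLIES (0 IMPLIES 0)) XOR ((0 AND 0) OR (0 AND 0))) -> 1
  row 2 [000010]: ((1 IMPLIES (0 IMPLIES 0)) XOR ((1 AND 0) OR (0 AND 0))) -> 1
  row 3 [000011]: ((1 IMPLIES (0 IMPLIES 0)) XOR ((1 AND 0) OR (0 AND 0))) -> 1
  row 4 [000100]: ((0 IMPLIES (1 IMPLIES 0)) XOR ((0 AND 0) OR (0 AND 0))) -> 1
  (every remaining row is evaluated the same way; all 64 results are listed next)
Full result column, 8 rows per line (x1,x2,x3 fixed per line; x4,x5,x6 runs 000..111 left to right):
  rows 0-7 [x1,x2,x3=000]: 11111100  (ones: 6)
  rows 8-15 [x1,x2,x3=001]: 11001111  (ones: 6)
  rows 16-23 [x1,x2,x3=010]: 11111111  (ones: 8)
  rows 24-31 [x1,x2,x3=011]: 11001100  (ones: 4)
  rows 32-39 [x1,x2,x3=100]: 11111100  (ones: 6)
  rows 40-47 [x1,x2,x3=101]: 00000011  (ones: 2)
  rows 48-55 [x1,x2,x3=110]: 11111111  (ones: 8)
  rows 56-63 [x1,x2,x3=111]: 00000000  (ones: 0)
Count of 1-rows = 6+6+8+4+6+2+8+0 = 40

40


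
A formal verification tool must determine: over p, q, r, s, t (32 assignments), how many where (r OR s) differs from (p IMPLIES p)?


F1 = (r OR s)
F2 = (p IMPLIES p)
Evaluate both on each of 32 rows (bits = p,q,r,s,t):
  row 0 [00000]: F1=0 F2=1 (differ) -> 1
  row 1 [00001]: F1=0 F2=1 (differ) -> 1
  row 2 [00010]: F1=1 F2=1 -> 0
  row 3 [00011]: F1=1 F2=1 -> 0
  row 4 [00100]: F1=1 F2=1 -> 0
  row 5 [00101]: F1=1 F2=1 -> 0
  row 6 [00110]: F1=1 F2=1 -> 0
  row 7 [00111]: F1=1 F2=1 -> 0
  row 8 [01000]: F1=0 F2=1 (differ) -> 1
  row 9 [01001]: F1=0 F2=1 (differ) -> 1
  row 10 [01010]: F1=1 F2=1 -> 0
  row 11 [01011]: F1=1 F2=1 -> 0
  row 12 [01100]: F1=1 F2=1 -> 0
  row 13 [01101]: F1=1 F2=1 -> 0
  row 14 [01110]: F1=1 F2=1 -> 0
  row 15 [01111]: F1=1 F2=1 -> 0
  row 16 [10000]: F1=0 F2=1 (differ) -> 1
  row 17 [10001]: F1=0 F2=1 (differ) -> 1
  row 18 [10010]: F1=1 F2=1 -> 0
  row 19 [10011]: F1=1 F2=1 -> 0
  row 20 [10100]: F1=1 F2=1 -> 0
  row 21 [10101]: F1=1 F2=1 -> 0
  row 22 [10110]: F1=1 F2=1 -> 0
  row 23 [10111]: F1=1 F2=1 -> 0
  row 24 [11000]: F1=0 F2=1 (differ) -> 1
  row 25 [11001]: F1=0 F2=1 (differ) -> 1
  row 26 [11010]: F1=1 F2=1 -> 0
  row 27 [11011]: F1=1 F2=1 -> 0
  row 28 [11100]: F1=1 F2=1 -> 0
  row 29 [11101]: F1=1 F2=1 -> 0
  row 30 [11110]: F1=1 F2=1 -> 0
  row 31 [11111]: F1=1 F2=1 -> 0
Full result column, 8 rows per line (p,q fixed per line; r,s,t runs 000..111 left to right):
  rows 0-7 [p,q=00]: 11000000  (ones: 2)
  rows 8-15 [p,q=01]: 11000000  (ones: 2)
  rows 16-23 [p,q=10]: 11000000  (ones: 2)
  rows 24-31 [p,q=11]: 11000000  (ones: 2)
Disagreements = 2+2+2+2 = 8

8


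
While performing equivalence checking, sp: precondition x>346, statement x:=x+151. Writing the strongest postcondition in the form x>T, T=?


Formula: sp(P, x:=E) = exists old_x. (x = E[old_x/x]) AND P[old_x/x] (old_x is the value of x before the assignment; eliminate old_x by solving x = E[old_x/x] for old_x)
Step 1: Precondition P: x>346, i.e. old_x > 346
Step 2: Assignment gives x = old_x + 151, so old_x = x - 151
Step 3: Substitute into P: x - 151 > 346
Step 4: Simplify: x > 346+151 = 497

497


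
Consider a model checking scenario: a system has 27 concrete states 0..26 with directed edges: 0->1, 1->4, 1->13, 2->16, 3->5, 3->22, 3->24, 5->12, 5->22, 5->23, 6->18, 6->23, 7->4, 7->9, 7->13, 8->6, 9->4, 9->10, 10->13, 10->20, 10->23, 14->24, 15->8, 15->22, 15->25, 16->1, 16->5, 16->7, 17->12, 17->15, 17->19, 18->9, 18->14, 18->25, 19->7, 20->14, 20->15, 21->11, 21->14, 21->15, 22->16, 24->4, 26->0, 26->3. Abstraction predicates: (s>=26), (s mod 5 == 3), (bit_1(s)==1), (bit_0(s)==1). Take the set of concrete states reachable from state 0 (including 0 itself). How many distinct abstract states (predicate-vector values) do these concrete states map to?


BFS from 0:
Concrete reachable: {0, 1, 4, 13}
Abstract via predicates (s>=26), (s mod 5 == 3), (bit_1(s)==1), (bit_0(s)==1):
  (0,0,0,0) <- {0, 4}
  (0,0,0,1) <- {1}
  (0,1,0,1) <- {13}
Distinct abstract states = 3

3


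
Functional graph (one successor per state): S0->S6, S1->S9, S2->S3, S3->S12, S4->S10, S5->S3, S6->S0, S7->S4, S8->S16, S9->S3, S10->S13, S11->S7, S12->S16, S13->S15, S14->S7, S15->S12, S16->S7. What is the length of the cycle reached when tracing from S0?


Trace from S0 until a state repeats:
  S0 -> S6 -> S0
S0 first seen at step 0, revisited at step 2.
Cycle length = 2 - 0 = 2

2


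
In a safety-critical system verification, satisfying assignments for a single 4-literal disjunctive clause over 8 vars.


Step 1: Total=2^8=256
Step 2: Unsat when all 4 false: 2^4=16
Step 3: Sat=256-16=240

240


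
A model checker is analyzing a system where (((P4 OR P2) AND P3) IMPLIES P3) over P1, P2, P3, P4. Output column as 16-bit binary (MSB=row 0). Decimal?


Formula: (((P4 OR P2) AND P3) IMPLIES P3) over P1, P2, P3, P4 (16 rows)
Evaluate each row (bits = P1,P2,P3,P4, MSB first):
  row 0 [0000]: (((0 OR 0) AND 0) IMPLIES 0) -> 1
  row 1 [0001]: (((1 OR 0) AND 0) IMPLIES 0) -> 1
  row 2 [0010]: (((0 OR 0) AND 1) IMPLIES 1) -> 1
  row 3 [0011]: (((1 OR 0) AND 1) IMPLIES 1) -> 1
  row 4 [0100]: (((0 OR 1) AND 0) IMPLIES 0) -> 1
  row 5 [0101]: (((1 OR 1) AND 0) IMPLIES 0) -> 1
  row 6 [0110]: (((0 OR 1) AND 1) IMPLIES 1) -> 1
  row 7 [0111]: (((1 OR 1) AND 1) IMPLIES 1) -> 1
  row 8 [1000]: (((0 OR 0) AND 0) IMPLIES 0) -> 1
  row 9 [1001]: (((1 OR 0) AND 0) IMPLIES 0) -> 1
  row 10 [1010]: (((0 OR 0) AND 1) IMPLIES 1) -> 1
  row 11 [1011]: (((1 OR 0) AND 1) IMPLIES 1) -> 1
  row 12 [1100]: (((0 OR 1) AND 0) IMPLIES 0) -> 1
  row 13 [1101]: (((1 OR 1) AND 0) IMPLIES 0) -> 1
  row 14 [1110]: (((0 OR 1) AND 1) IMPLIES 1) -> 1
  row 15 [1111]: (((1 OR 1) AND 1) IMPLIES 1) -> 1
Full result column, 4 rows per line (P1,P2 fixed per line; P3,P4 runs 00..11 left to right):
  rows 0-3 [P1,P2=00]: 1111  = hex F
  rows 4-7 [P1,P2=01]: 1111  = hex F
  rows 8-11 [P1,P2=10]: 1111  = hex F
  rows 12-15 [P1,P2=11]: 1111  = hex F
Output column (row 0 .. row 15) = 1111111111111111
Output column grouped in 4s = 1111 1111 1111 1111 = 0xFFFF
Convert to decimal digit by digit (value = value*16 + digit):
  F -> 15
  15*16 + 15 (F) = 255
  255*16 + 15 (F) = 4095
  4095*16 + 15 (F) = 65535
Decimal = 65535

65535


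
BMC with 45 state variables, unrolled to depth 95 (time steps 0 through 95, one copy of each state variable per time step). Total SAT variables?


BMC unrolls to depth k, creating one copy of each state var for steps 0..k.
Step count = 95 + 1 = 96 (steps 0 through 95)
Vars per step = 45
Total = 45 * 96 = 4320

4320


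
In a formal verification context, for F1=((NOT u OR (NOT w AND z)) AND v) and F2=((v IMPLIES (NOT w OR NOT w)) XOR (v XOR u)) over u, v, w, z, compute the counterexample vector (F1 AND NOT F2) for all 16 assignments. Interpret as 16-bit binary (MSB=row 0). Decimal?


F1 = ((NOT u OR (NOT w AND z)) AND v)
F2 = ((v IMPLIES (NOT w OR NOT w)) XOR (v XOR u))
Counterexample to F1=>F2 is where F1=1 and F2=0.
Evaluate each row (bits = u,v,w,z, MSB first):
  row 0 [0000]: F1=0 F2=1 -> F1&~F2 -> 0
  row 1 [0001]: F1=0 F2=1 -> F1&~F2 -> 0
  row 2 [0010]: F1=0 F2=1 -> F1&~F2 -> 0
  row 3 [0011]: F1=0 F2=1 -> F1&~F2 -> 0
  row 4 [0100]: F1=1 F2=0 -> F1&~F2 -> 1
  row 5 [0101]: F1=1 F2=0 -> F1&~F2 -> 1
  row 6 [0110]: F1=1 F2=1 -> F1&~F2 -> 0
  row 7 [0111]: F1=1 F2=1 -> F1&~F2 -> 0
  row 8 [1000]: F1=0 F2=0 -> F1&~F2 -> 0
  row 9 [1001]: F1=0 F2=0 -> F1&~F2 -> 0
  row 10 [1010]: F1=0 F2=0 -> F1&~F2 -> 0
  row 11 [1011]: F1=0 F2=0 -> F1&~F2 -> 0
  row 12 [1100]: F1=0 F2=1 -> F1&~F2 -> 0
  row 13 [1101]: F1=1 F2=1 -> F1&~F2 -> 0
  row 14 [1110]: F1=0 F2=0 -> F1&~F2 -> 0
  row 15 [1111]: F1=0 F2=0 -> F1&~F2 -> 0
Full result column, 4 rows per line (u,v fixed per line; w,z runs 00..11 left to right):
  rows 0-3 [u,v=00]: 0000  = hex 0
  rows 4-7 [u,v=01]: 1100  = hex C
  rows 8-11 [u,v=10]: 0000  = hex 0
  rows 12-15 [u,v=11]: 0000  = hex 0
Counterexample vector (row 0 .. row 15) = 0000110000000000
Output column grouped in 4s = 0000 1100 0000 0000 = 0x0C00
Convert to decimal digit by digit (value = value*16 + digit):
  0 -> 0
  0*16 + 12 (C) = 12
  12*16 + 0 = 192
  192*16 + 0 = 3072
Decimal = 3072

3072


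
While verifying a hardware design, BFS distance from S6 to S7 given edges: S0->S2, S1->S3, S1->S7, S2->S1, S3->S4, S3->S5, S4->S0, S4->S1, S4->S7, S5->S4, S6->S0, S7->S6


BFS layer-by-layer from S6:
  dist 0: {S6}
  dist 1: {S0}
  dist 2: {S2}
  dist 3: {S1}
  dist 4: {S3, S7}
  -> S7 reached at distance 4
Shortest path length = 4

4


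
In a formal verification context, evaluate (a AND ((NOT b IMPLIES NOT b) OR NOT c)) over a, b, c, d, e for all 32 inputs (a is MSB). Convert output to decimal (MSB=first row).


Formula: (a AND ((NOT b IMPLIES NOT b) OR NOT c)) over a, b, c, d, e (32 rows)
Evaluate each row (bits = a,b,c,d,e, MSB first):
  row 0 [00000]: (0 AND ((NOT 0 IMPLIES NOT 0) OR NOT 0)) -> 0
  row 1 [00001]: (0 AND ((NOT 0 IMPLIES NOT 0) OR NOT 0)) -> 0
  row 2 [00010]: (0 AND ((NOT 0 IMPLIES NOT 0) OR NOT 0)) -> 0
  row 3 [00011]: (0 AND ((NOT 0 IMPLIES NOT 0) OR NOT 0)) -> 0
  row 4 [00100]: (0 AND ((NOT 0 IMPLIES NOT 0) OR NOT 1)) -> 0
  row 5 [00101]: (0 AND ((NOT 0 IMPLIES NOT 0) OR NOT 1)) -> 0
  row 6 [00110]: (0 AND ((NOT 0 IMPLIES NOT 0) OR NOT 1)) -> 0
  row 7 [00111]: (0 AND ((NOT 0 IMPLIES NOT 0) OR NOT 1)) -> 0
  row 8 [01000]: (0 AND ((NOT 1 IMPLIES NOT 1) OR NOT 0)) -> 0
  row 9 [01001]: (0 AND ((NOT 1 IMPLIES NOT 1) OR NOT 0)) -> 0
  row 10 [01010]: (0 AND ((NOT 1 IMPLIES NOT 1) OR NOT 0)) -> 0
  row 11 [01011]: (0 AND ((NOT 1 IMPLIES NOT 1) OR NOT 0)) -> 0
  row 12 [01100]: (0 AND ((NOT 1 IMPLIES NOT 1) OR NOT 1)) -> 0
  row 13 [01101]: (0 AND ((NOT 1 IMPLIES NOT 1) OR NOT 1)) -> 0
  row 14 [01110]: (0 AND ((NOT 1 IMPLIES NOT 1) OR NOT 1)) -> 0
  row 15 [01111]: (0 AND ((NOT 1 IMPLIES NOT 1) OR NOT 1)) -> 0
  row 16 [10000]: (1 AND ((NOT 0 IMPLIES NOT 0) OR NOT 0)) -> 1
  row 17 [10001]: (1 AND ((NOT 0 IMPLIES NOT 0) OR NOT 0)) -> 1
  row 18 [10010]: (1 AND ((NOT 0 IMPLIES NOT 0) OR NOT 0)) -> 1
  row 19 [10011]: (1 AND ((NOT 0 IMPLIES NOT 0) OR NOT 0)) -> 1
  row 20 [10100]: (1 AND ((NOT 0 IMPLIES NOT 0) OR NOT 1)) -> 1
  row 21 [10101]: (1 AND ((NOT 0 IMPLIES NOT 0) OR NOT 1)) -> 1
  row 22 [10110]: (1 AND ((NOT 0 IMPLIES NOT 0) OR NOT 1)) -> 1
  row 23 [10111]: (1 AND ((NOT 0 IMPLIES NOT 0) OR NOT 1)) -> 1
  row 24 [11000]: (1 AND ((NOT 1 IMPLIES NOT 1) OR NOT 0)) -> 1
  row 25 [11001]: (1 AND ((NOT 1 IMPLIES NOT 1) OR NOT 0)) -> 1
  row 26 [11010]: (1 AND ((NOT 1 IMPLIES NOT 1) OR NOT 0)) -> 1
  row 27 [11011]: (1 AND ((NOT 1 IMPLIES NOT 1) OR NOT 0)) -> 1
  row 28 [11100]: (1 AND ((NOT 1 IMPLIES NOT 1) OR NOT 1)) -> 1
  row 29 [11101]: (1 AND ((NOT 1 IMPLIES NOT 1) OR NOT 1)) -> 1
  row 30 [11110]: (1 AND ((NOT 1 IMPLIES NOT 1) OR NOT 1)) -> 1
  row 31 [11111]: (1 AND ((NOT 1 IMPLIES NOT 1) OR NOT 1)) -> 1
Full result column, 4 rows per line (a,b,c fixed per line; d,e runs 00..11 left to right):
  rows 0-3 [a,b,c=000]: 0000  = hex 0
  rows 4-7 [a,b,c=001]: 0000  = hex 0
  rows 8-11 [a,b,c=010]: 0000  = hex 0
  rows 12-15 [a,b,c=011]: 0000  = hex 0
  rows 16-19 [a,b,c=100]: 1111  = hex F
  rows 20-23 [a,b,c=101]: 1111  = hex F
  rows 24-27 [a,b,c=110]: 1111  = hex F
  rows 28-31 [a,b,c=111]: 1111  = hex F
Output column (row 0 .. row 31) = 00000000000000001111111111111111
Output column grouped in 4s = 0000 0000 0000 0000 1111 1111 1111 1111 = 0x0000FFFF
Convert to decimal digit by digit (value = value*16 + digit):
  0 -> 0
  0*16 + 0 = 0
  0*16 + 0 = 0
  0*16 + 0 = 0
  0*16 + 15 (F) = 15
  15*16 + 15 (F) = 255
  255*16 + 15 (F) = 4095
  4095*16 + 15 (F) = 65535
Decimal = 65535

65535


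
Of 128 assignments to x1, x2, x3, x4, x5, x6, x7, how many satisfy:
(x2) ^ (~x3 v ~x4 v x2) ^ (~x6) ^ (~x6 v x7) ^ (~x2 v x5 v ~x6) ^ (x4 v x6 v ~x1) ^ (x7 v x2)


CNF with 7 clauses over 7 vars (128 assignments).
An assignment satisfies CNF iff every clause has >=1 true literal.
Check each row (bits = x1,x2,x3,x4,x5,x6,x7; clause T/F shown):
  row 0 [0000000]: clauses=FTTTTTF -> 0
  row 1 [0000001]: clauses=FTTTTTT -> 0
  row 2 [0000010]: clauses=FTFFTTF -> 0
  row 3 [0000011]: clauses=FTFTTTT -> 0
  row 4 [0000100]: clauses=FTTTTTF -> 0
  (every remaining row is evaluated the same way; all 128 results are listed next)
Full result column, 8 rows per line (x1,x2,x3,x4 fixed per line; x5,x6,x7 runs 000..111 left to right):
  rows 0-7 [x1,x2,x3,x4=0000]: 00000000  (ones: 0)
  rows 8-15 [x1,x2,x3,x4=0001]: 00000000  (ones: 0)
  rows 16-23 [x1,x2,x3,x4=0010]: 00000000  (ones: 0)
  rows 24-31 [x1,x2,x3,x4=0011]: 00000000  (ones: 0)
  rows 32-39 [x1,x2,x3,x4=0100]: 11001100  (ones: 4)
  rows 40-47 [x1,x2,x3,x4=0101]: 11001100  (ones: 4)
  rows 48-55 [x1,x2,x3,x4=0110]: 11001100  (ones: 4)
  rows 56-63 [x1,x2,x3,x4=0111]: 11001100  (ones: 4)
  rows 64-71 [x1,x2,x3,x4=1000]: 00000000  (ones: 0)
  rows 72-79 [x1,x2,x3,x4=1001]: 00000000  (ones: 0)
  rows 80-87 [x1,x2,x3,x4=1010]: 00000000  (ones: 0)
  rows 88-95 [x1,x2,x3,x4=1011]: 00000000  (ones: 0)
  rows 96-103 [x1,x2,x3,x4=1100]: 00000000  (ones: 0)
  rows 104-111 [x1,x2,x3,x4=1101]: 11001100  (ones: 4)
  rows 112-119 [x1,x2,x3,x4=1110]: 00000000  (ones: 0)
  rows 120-127 [x1,x2,x3,x4=1111]: 11001100  (ones: 4)
Satisfying assignments = 0+0+0+0+4+4+4+4+0+0+0+0+0+4+0+4 = 24

24


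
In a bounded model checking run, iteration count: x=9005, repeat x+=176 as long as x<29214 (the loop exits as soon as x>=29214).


Step 1: x goes from 9005 toward 29214 by 176; the body runs while x<29214, so iterations = ceil((bound-start)/step)
Step 2: Distance=20209
Step 3: ceil(20209/176)=115

115


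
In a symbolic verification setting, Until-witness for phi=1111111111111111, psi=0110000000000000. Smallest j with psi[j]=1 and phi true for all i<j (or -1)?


(phi U psi) at 0: need smallest j with psi[j]=1 and phi[i]=1 for all i in [0,j).
Scan from step 0:
  step 0: phi=1, psi=0 -> continue
  step 1: psi=1 and phi held for [0,1) -> witness found
Witness step = 1

1


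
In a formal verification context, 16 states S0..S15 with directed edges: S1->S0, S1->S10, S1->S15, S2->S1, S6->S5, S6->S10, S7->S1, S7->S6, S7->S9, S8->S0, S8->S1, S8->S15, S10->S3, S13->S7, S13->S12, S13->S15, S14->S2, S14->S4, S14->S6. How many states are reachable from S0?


BFS from S0:
  layer 0: {S0}
Reachable set: {S0}
Count = 1

1


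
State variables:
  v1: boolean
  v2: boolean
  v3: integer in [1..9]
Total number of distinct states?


State space = product of domain sizes of all variables.
Domain sizes:
  v1 (boolean): 2
  v2 (boolean): 2
  v3 (integer in [1..9]): 9
Product = 2 * 2 * 9 = 36

36


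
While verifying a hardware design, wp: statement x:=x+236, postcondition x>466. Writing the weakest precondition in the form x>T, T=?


Formula: wp(x:=E, P) = P[E/x] (substitute E for x in postcondition)
Step 1: Postcondition: x>466
Step 2: Substitute x+236 for x: x+236>466
Step 3: Solve for x: x > 466-236 = 230

230


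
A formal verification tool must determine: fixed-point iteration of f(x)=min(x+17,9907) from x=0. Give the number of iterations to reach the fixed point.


Step 1: x=0, cap=9907, increment=17
Step 2: x grows by 17 each step until capped at 9907; fixed point is x=9907
Step 3: iterations = ceil(9907/17) = 583

583


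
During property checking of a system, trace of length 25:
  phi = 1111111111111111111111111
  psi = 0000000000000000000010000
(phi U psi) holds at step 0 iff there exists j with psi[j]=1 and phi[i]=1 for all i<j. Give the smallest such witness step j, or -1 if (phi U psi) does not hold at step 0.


(phi U psi) at 0: need smallest j with psi[j]=1 and phi[i]=1 for all i in [0,j).
Scan from step 0:
  step 0: phi=1, psi=0 -> continue
  step 1: phi=1, psi=0 -> continue
  step 2: phi=1, psi=0 -> continue
  step 3: phi=1, psi=0 -> continue
  step 20: psi=1 and phi held for [0,20) -> witness found
Witness step = 20

20


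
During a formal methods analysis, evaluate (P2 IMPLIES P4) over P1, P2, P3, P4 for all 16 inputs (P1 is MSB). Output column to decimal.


Formula: (P2 IMPLIES P4) over P1, P2, P3, P4 (16 rows)
Evaluate each row (bits = P1,P2,P3,P4, MSB first):
  row 0 [0000]: (0 IMPLIES 0) -> 1
  row 1 [0001]: (0 IMPLIES 1) -> 1
  row 2 [0010]: (0 IMPLIES 0) -> 1
  row 3 [0011]: (0 IMPLIES 1) -> 1
  row 4 [0100]: (1 IMPLIES 0) -> 0
  row 5 [0101]: (1 IMPLIES 1) -> 1
  row 6 [0110]: (1 IMPLIES 0) -> 0
  row 7 [0111]: (1 IMPLIES 1) -> 1
  row 8 [1000]: (0 IMPLIES 0) -> 1
  row 9 [1001]: (0 IMPLIES 1) -> 1
  row 10 [1010]: (0 IMPLIES 0) -> 1
  row 11 [1011]: (0 IMPLIES 1) -> 1
  row 12 [1100]: (1 IMPLIES 0) -> 0
  row 13 [1101]: (1 IMPLIES 1) -> 1
  row 14 [1110]: (1 IMPLIES 0) -> 0
  row 15 [1111]: (1 IMPLIES 1) -> 1
Full result column, 4 rows per line (P1,P2 fixed per line; P3,P4 runs 00..11 left to right):
  rows 0-3 [P1,P2=00]: 1111  = hex F
  rows 4-7 [P1,P2=01]: 0101  = hex 5
  rows 8-11 [P1,P2=10]: 1111  = hex F
  rows 12-15 [P1,P2=11]: 0101  = hex 5
Output column (row 0 .. row 15) = 1111010111110101
Output column grouped in 4s = 1111 0101 1111 0101 = 0xF5F5
Convert to decimal digit by digit (value = value*16 + digit):
  F -> 15
  15*16 + 5 = 245
  245*16 + 15 (F) = 3935
  3935*16 + 5 = 62965
Decimal = 62965

62965


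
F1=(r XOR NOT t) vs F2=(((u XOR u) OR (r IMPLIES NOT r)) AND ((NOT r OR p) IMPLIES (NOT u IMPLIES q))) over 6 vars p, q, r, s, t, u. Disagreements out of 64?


F1 = (r XOR NOT t)
F2 = (((u XOR u) OR (r IMPLIES NOT r)) AND ((NOT r OR p) IMPLIES (NOT u IMPLIES q)))
Evaluate both on each of 64 rows (bits = p,q,r,s,t,u):
  row 0 [000000]: F1=1 F2=0 (differ) -> 1
  row 1 [000001]: F1=1 F2=1 -> 0
  row 2 [000010]: F1=0 F2=0 -> 0
  row 3 [000011]: F1=0 F2=1 (differ) -> 1
  row 4 [000100]: F1=1 F2=0 (differ) -> 1
  (every remaining row is evaluated the same way; all 64 results are listed next)
Full result column, 8 rows per line (p,q,r fixed per line; s,t,u runs 000..111 left to right):
  rows 0-7 [p,q,r=000]: 10011001  (ones: 4)
  rows 8-15 [p,q,r=001]: 00110011  (ones: 4)
  rows 16-23 [p,q,r=010]: 00110011  (ones: 4)
  rows 24-31 [p,q,r=011]: 00110011  (ones: 4)
  rows 32-39 [p,q,r=100]: 10011001  (ones: 4)
  rows 40-47 [p,q,r=101]: 00110011  (ones: 4)
  rows 48-55 [p,q,r=110]: 00110011  (ones: 4)
  rows 56-63 [p,q,r=111]: 00110011  (ones: 4)
Disagreements = 4+4+4+4+4+4+4+4 = 32

32


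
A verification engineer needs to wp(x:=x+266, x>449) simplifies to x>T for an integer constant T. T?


Formula: wp(x:=E, P) = P[E/x] (substitute E for x in postcondition)
Step 1: Postcondition: x>449
Step 2: Substitute x+266 for x: x+266>449
Step 3: Solve for x: x > 449-266 = 183

183


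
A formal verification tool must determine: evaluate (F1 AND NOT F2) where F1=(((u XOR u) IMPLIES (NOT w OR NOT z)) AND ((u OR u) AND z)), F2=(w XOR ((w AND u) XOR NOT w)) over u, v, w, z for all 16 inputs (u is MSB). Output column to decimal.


F1 = (((u XOR u) IMPLIES (NOT w OR NOT z)) AND ((u OR u) AND z))
F2 = (w XOR ((w AND u) XOR NOT w))
Counterexample to F1=>F2 is where F1=1 and F2=0.
Evaluate each row (bits = u,v,w,z, MSB first):
  row 0 [0000]: F1=0 F2=1 -> F1&~F2 -> 0
  row 1 [0001]: F1=0 F2=1 -> F1&~F2 -> 0
  row 2 [0010]: F1=0 F2=1 -> F1&~F2 -> 0
  row 3 [0011]: F1=0 F2=1 -> F1&~F2 -> 0
  row 4 [0100]: F1=0 F2=1 -> F1&~F2 -> 0
  row 5 [0101]: F1=0 F2=1 -> F1&~F2 -> 0
  row 6 [0110]: F1=0 F2=1 -> F1&~F2 -> 0
  row 7 [0111]: F1=0 F2=1 -> F1&~F2 -> 0
  row 8 [1000]: F1=0 F2=1 -> F1&~F2 -> 0
  row 9 [1001]: F1=1 F2=1 -> F1&~F2 -> 0
  row 10 [1010]: F1=0 F2=0 -> F1&~F2 -> 0
  row 11 [1011]: F1=1 F2=0 -> F1&~F2 -> 1
  row 12 [1100]: F1=0 F2=1 -> F1&~F2 -> 0
  row 13 [1101]: F1=1 F2=1 -> F1&~F2 -> 0
  row 14 [1110]: F1=0 F2=0 -> F1&~F2 -> 0
  row 15 [1111]: F1=1 F2=0 -> F1&~F2 -> 1
Full result column, 4 rows per line (u,v fixed per line; w,z runs 00..11 left to right):
  rows 0-3 [u,v=00]: 0000  = hex 0
  rows 4-7 [u,v=01]: 0000  = hex 0
  rows 8-11 [u,v=10]: 0001  = hex 1
  rows 12-15 [u,v=11]: 0001  = hex 1
Counterexample vector (row 0 .. row 15) = 0000000000010001
Output column grouped in 4s = 0000 0000 0001 0001 = 0x0011
Convert to decimal digit by digit (value = value*16 + digit):
  0 -> 0
  0*16 + 0 = 0
  0*16 + 1 = 1
  1*16 + 1 = 17
Decimal = 17

17


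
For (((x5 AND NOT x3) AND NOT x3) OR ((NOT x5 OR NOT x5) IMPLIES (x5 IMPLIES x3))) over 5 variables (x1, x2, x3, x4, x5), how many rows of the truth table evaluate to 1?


Formula: (((x5 AND NOT x3) AND NOT x3) OR ((NOT x5 OR NOT x5) IMPLIES (x5 IMPLIES x3))) over 5 vars (32 rows)
Evaluate each row (x1, x2, x3, x4, x5 as bits, MSB first):
  row 0 [00000]: (((0 AND NOT 0) AND NOT 0) OR ((NOT 0 OR NOT 0) IMPLIES (0 IMPLIES 0))) -> 1
  row 1 [00001]: (((1 AND NOT 0) AND NOT 0) OR ((NOT 1 OR NOT 1) IMPLIES (1 IMPLIES 0))) -> 1
  row 2 [00010]: (((0 AND NOT 0) AND NOT 0) OR ((NOT 0 OR NOT 0) IMPLIES (0 IMPLIES 0))) -> 1
  row 3 [00011]: (((1 AND NOT 0) AND NOT 0) OR ((NOT 1 OR NOT 1) IMPLIES (1 IMPLIES 0))) -> 1
  row 4 [00100]: (((0 AND NOT 1) AND NOT 1) OR ((NOT 0 OR NOT 0) IMPLIES (0 IMPLIES 1))) -> 1
  row 5 [00101]: (((1 AND NOT 1) AND NOT 1) OR ((NOT 1 OR NOT 1) IMPLIES (1 IMPLIES 1))) -> 1
  row 6 [00110]: (((0 AND NOT 1) AND NOT 1) OR ((NOT 0 OR NOT 0) IMPLIES (0 IMPLIES 1))) -> 1
  row 7 [00111]: (((1 AND NOT 1) AND NOT 1) OR ((NOT 1 OR NOT 1) IMPLIES (1 IMPLIES 1))) -> 1
  row 8 [01000]: (((0 AND NOT 0) AND NOT 0) OR ((NOT 0 OR NOT 0) IMPLIES (0 IMPLIES 0))) -> 1
  row 9 [01001]: (((1 AND NOT 0) AND NOT 0) OR ((NOT 1 OR NOT 1) IMPLIES (1 IMPLIES 0))) -> 1
  row 10 [01010]: (((0 AND NOT 0) AND NOT 0) OR ((NOT 0 OR NOT 0) IMPLIES (0 IMPLIES 0))) -> 1
  row 11 [01011]: (((1 AND NOT 0) AND NOT 0) OR ((NOT 1 OR NOT 1) IMPLIES (1 IMPLIES 0))) -> 1
  row 12 [01100]: (((0 AND NOT 1) AND NOT 1) OR ((NOT 0 OR NOT 0) IMPLIES (0 IMPLIES 1))) -> 1
  row 13 [01101]: (((1 AND NOT 1) AND NOT 1) OR ((NOT 1 OR NOT 1) IMPLIES (1 IMPLIES 1))) -> 1
  row 14 [01110]: (((0 AND NOT 1) AND NOT 1) OR ((NOT 0 OR NOT 0) IMPLIES (0 IMPLIES 1))) -> 1
  row 15 [01111]: (((1 AND NOT 1) AND NOT 1) OR ((NOT 1 OR NOT 1) IMPLIES (1 IMPLIES 1))) -> 1
  row 16 [10000]: (((0 AND NOT 0) AND NOT 0) OR ((NOT 0 OR NOT 0) IMPLIES (0 IMPLIES 0))) -> 1
  row 17 [10001]: (((1 AND NOT 0) AND NOT 0) OR ((NOT 1 OR NOT 1) IMPLIES (1 IMPLIES 0))) -> 1
  row 18 [10010]: (((0 AND NOT 0) AND NOT 0) OR ((NOT 0 OR NOT 0) IMPLIES (0 IMPLIES 0))) -> 1
  row 19 [10011]: (((1 AND NOT 0) AND NOT 0) OR ((NOT 1 OR NOT 1) IMPLIES (1 IMPLIES 0))) -> 1
  row 20 [10100]: (((0 AND NOT 1) AND NOT 1) OR ((NOT 0 OR NOT 0) IMPLIES (0 IMPLIES 1))) -> 1
  row 21 [10101]: (((1 AND NOT 1) AND NOT 1) OR ((NOT 1 OR NOT 1) IMPLIES (1 IMPLIES 1))) -> 1
  row 22 [10110]: (((0 AND NOT 1) AND NOT 1) OR ((NOT 0 OR NOT 0) IMPLIES (0 IMPLIES 1))) -> 1
  row 23 [10111]: (((1 AND NOT 1) AND NOT 1) OR ((NOT 1 OR NOT 1) IMPLIES (1 IMPLIES 1))) -> 1
  row 24 [11000]: (((0 AND NOT 0) AND NOT 0) OR ((NOT 0 OR NOT 0) IMPLIES (0 IMPLIES 0))) -> 1
  row 25 [11001]: (((1 AND NOT 0) AND NOT 0) OR ((NOT 1 OR NOT 1) IMPLIES (1 IMPLIES 0))) -> 1
  row 26 [11010]: (((0 AND NOT 0) AND NOT 0) OR ((NOT 0 OR NOT 0) IMPLIES (0 IMPLIES 0))) -> 1
  row 27 [11011]: (((1 AND NOT 0) AND NOT 0) OR ((NOT 1 OR NOT 1) IMPLIES (1 IMPLIES 0))) -> 1
  row 28 [11100]: (((0 AND NOT 1) AND NOT 1) OR ((NOT 0 OR NOT 0) IMPLIES (0 IMPLIES 1))) -> 1
  row 29 [11101]: (((1 AND NOT 1) AND NOT 1) OR ((NOT 1 OR NOT 1) IMPLIES (1 IMPLIES 1))) -> 1
  row 30 [11110]: (((0 AND NOT 1) AND NOT 1) OR ((NOT 0 OR NOT 0) IMPLIES (0 IMPLIES 1))) -> 1
  row 31 [11111]: (((1 AND NOT 1) AND NOT 1) OR ((NOT 1 OR NOT 1) IMPLIES (1 IMPLIES 1))) -> 1
Full result column, 8 rows per line (x1,x2 fixed per line; x3,x4,x5 runs 000..111 left to right):
  rows 0-7 [x1,x2=00]: 11111111  (ones: 8)
  rows 8-15 [x1,x2=01]: 11111111  (ones: 8)
  rows 16-23 [x1,x2=10]: 11111111  (ones: 8)
  rows 24-31 [x1,x2=11]: 11111111  (ones: 8)
Count of 1-rows = 8+8+8+8 = 32

32


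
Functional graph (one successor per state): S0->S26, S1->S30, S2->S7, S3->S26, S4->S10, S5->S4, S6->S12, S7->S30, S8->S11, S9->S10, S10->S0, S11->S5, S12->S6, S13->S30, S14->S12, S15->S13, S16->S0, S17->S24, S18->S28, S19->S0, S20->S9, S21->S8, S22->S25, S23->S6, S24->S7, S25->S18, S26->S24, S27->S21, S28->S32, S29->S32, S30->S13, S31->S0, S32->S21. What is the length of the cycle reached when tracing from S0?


Trace from S0 until a state repeats:
  S0 -> S26 -> S24 -> S7 -> S30 -> S13 -> S30
S30 first seen at step 4, revisited at step 6.
Cycle length = 6 - 4 = 2

2


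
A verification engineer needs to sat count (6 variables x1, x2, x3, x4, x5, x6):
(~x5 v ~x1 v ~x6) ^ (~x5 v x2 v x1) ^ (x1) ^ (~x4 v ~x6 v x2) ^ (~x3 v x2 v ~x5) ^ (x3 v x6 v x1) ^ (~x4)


CNF with 7 clauses over 6 vars (64 assignments).
An assignment satisfies CNF iff every clause has >=1 true literal.
Check each row (bits = x1,x2,x3,x4,x5,x6; clause T/F shown):
  row 0 [000000]: clauses=TTFTTFT -> 0
  row 1 [000001]: clauses=TTFTTTT -> 0
  row 2 [000010]: clauses=TFFTTFT -> 0
  row 3 [000011]: clauses=TFFTTTT -> 0
  row 4 [000100]: clauses=TTFTTFF -> 0
  (every remaining row is evaluated the same way; all 64 results are listed next)
Full result column, 8 rows per line (x1,x2,x3 fixed per line; x4,x5,x6 runs 000..111 left to right):
  rows 0-7 [x1,x2,x3=000]: 00000000  (ones: 0)
  rows 8-15 [x1,x2,x3=001]: 00000000  (ones: 0)
  rows 16-23 [x1,x2,x3=010]: 00000000  (ones: 0)
  rows 24-31 [x1,x2,x3=011]: 00000000  (ones: 0)
  rows 32-39 [x1,x2,x3=100]: 11100000  (ones: 3)
  rows 40-47 [x1,x2,x3=101]: 11000000  (ones: 2)
  rows 48-55 [x1,x2,x3=110]: 11100000  (ones: 3)
  rows 56-63 [x1,x2,x3=111]: 11100000  (ones: 3)
Satisfying assignments = 0+0+0+0+3+2+3+3 = 11

11


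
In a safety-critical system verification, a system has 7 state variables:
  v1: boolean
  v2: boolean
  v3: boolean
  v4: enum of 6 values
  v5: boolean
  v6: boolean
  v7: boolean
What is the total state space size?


State space = product of domain sizes of all variables.
Domain sizes:
  v1 (boolean): 2
  v2 (boolean): 2
  v3 (boolean): 2
  v4 (enum of 6 values): 6
  v5 (boolean): 2
  v6 (boolean): 2
  v7 (boolean): 2
Product = 2 * 2 * 2 * 6 * 2 * 2 * 2 = 384

384


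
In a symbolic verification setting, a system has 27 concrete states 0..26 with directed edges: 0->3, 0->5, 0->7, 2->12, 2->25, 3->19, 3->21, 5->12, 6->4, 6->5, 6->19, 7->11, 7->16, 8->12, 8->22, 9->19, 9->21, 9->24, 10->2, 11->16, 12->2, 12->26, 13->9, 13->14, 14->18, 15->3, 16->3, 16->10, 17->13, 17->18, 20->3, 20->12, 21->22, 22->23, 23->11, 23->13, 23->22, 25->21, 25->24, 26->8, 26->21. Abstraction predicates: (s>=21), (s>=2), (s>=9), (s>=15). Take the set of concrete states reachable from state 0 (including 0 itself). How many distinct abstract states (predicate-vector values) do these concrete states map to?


BFS from 0:
Concrete reachable: {0, 2, 3, 5, 7, 8, 9, 10, 11, 12, 13, 14, 16, 18, 19, 21, 22, 23, 24, 25, 26}
Abstract via predicates (s>=21), (s>=2), (s>=9), (s>=15):
  (0,0,0,0) <- {0}
  (0,1,0,0) <- {2, 3, 5, 7, 8}
  (0,1,1,0) <- {9, 10, 11, 12, 13, 14}
  (0,1,1,1) <- {16, 18, 19}
  (1,1,1,1) <- {21, 22, 23, 24, 25, 26}
Distinct abstract states = 5

5


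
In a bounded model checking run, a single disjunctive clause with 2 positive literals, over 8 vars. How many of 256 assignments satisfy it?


Step 1: Total=2^8=256
Step 2: Unsat when all 2 false: 2^6=64
Step 3: Sat=256-64=192

192


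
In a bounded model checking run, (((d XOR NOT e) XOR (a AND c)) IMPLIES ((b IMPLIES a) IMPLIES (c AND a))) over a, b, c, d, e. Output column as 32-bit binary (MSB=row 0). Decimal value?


Formula: (((d XOR NOT e) XOR (a AND c)) IMPLIES ((b IMPLIES a) IMPLIES (c AND a))) over a, b, c, d, e (32 rows)
Evaluate each row (bits = a,b,c,d,e, MSB first):
  row 0 [00000]: (((0 XOR NOT 0) XOR (0 AND 0)) IMPLIES ((0 IMPLIES 0) IMPLIES (0 AND 0))) -> 0
  row 1 [00001]: (((0 XOR NOT 1) XOR (0 AND 0)) IMPLIES ((0 IMPLIES 0) IMPLIES (0 AND 0))) -> 1
  row 2 [00010]: (((1 XOR NOT 0) XOR (0 AND 0)) IMPLIES ((0 IMPLIES 0) IMPLIES (0 AND 0))) -> 1
  row 3 [00011]: (((1 XOR NOT 1) XOR (0 AND 0)) IMPLIES ((0 IMPLIES 0) IMPLIES (0 AND 0))) -> 0
  row 4 [00100]: (((0 XOR NOT 0) XOR (0 AND 1)) IMPLIES ((0 IMPLIES 0) IMPLIES (1 AND 0))) -> 0
  row 5 [00101]: (((0 XOR NOT 1) XOR (0 AND 1)) IMPLIES ((0 IMPLIES 0) IMPLIES (1 AND 0))) -> 1
  row 6 [00110]: (((1 XOR NOT 0) XOR (0 AND 1)) IMPLIES ((0 IMPLIES 0) IMPLIES (1 AND 0))) -> 1
  row 7 [00111]: (((1 XOR NOT 1) XOR (0 AND 1)) IMPLIES ((0 IMPLIES 0) IMPLIES (1 AND 0))) -> 0
  row 8 [01000]: (((0 XOR NOT 0) XOR (0 AND 0)) IMPLIES ((1 IMPLIES 0) IMPLIES (0 AND 0))) -> 1
  row 9 [01001]: (((0 XOR NOT 1) XOR (0 AND 0)) IMPLIES ((1 IMPLIES 0) IMPLIES (0 AND 0))) -> 1
  row 10 [01010]: (((1 XOR NOT 0) XOR (0 AND 0)) IMPLIES ((1 IMPLIES 0) IMPLIES (0 AND 0))) -> 1
  row 11 [01011]: (((1 XOR NOT 1) XOR (0 AND 0)) IMPLIES ((1 IMPLIES 0) IMPLIES (0 AND 0))) -> 1
  row 12 [01100]: (((0 XOR NOT 0) XOR (0 AND 1)) IMPLIES ((1 IMPLIES 0) IMPLIES (1 AND 0))) -> 1
  row 13 [01101]: (((0 XOR NOT 1) XOR (0 AND 1)) IMPLIES ((1 IMPLIES 0) IMPLIES (1 AND 0))) -> 1
  row 14 [01110]: (((1 XOR NOT 0) XOR (0 AND 1)) IMPLIES ((1 IMPLIES 0) IMPLIES (1 AND 0))) -> 1
  row 15 [01111]: (((1 XOR NOT 1) XOR (0 AND 1)) IMPLIES ((1 IMPLIES 0) IMPLIES (1 AND 0))) -> 1
  row 16 [10000]: (((0 XOR NOT 0) XOR (1 AND 0)) IMPLIES ((0 IMPLIES 1) IMPLIES (0 AND 1))) -> 0
  row 17 [10001]: (((0 XOR NOT 1) XOR (1 AND 0)) IMPLIES ((0 IMPLIES 1) IMPLIES (0 AND 1))) -> 1
  row 18 [10010]: (((1 XOR NOT 0) XOR (1 AND 0)) IMPLIES ((0 IMPLIES 1) IMPLIES (0 AND 1))) -> 1
  row 19 [10011]: (((1 XOR NOT 1) XOR (1 AND 0)) IMPLIES ((0 IMPLIES 1) IMPLIES (0 AND 1))) -> 0
  row 20 [10100]: (((0 XOR NOT 0) XOR (1 AND 1)) IMPLIES ((0 IMPLIES 1) IMPLIES (1 AND 1))) -> 1
  row 21 [10101]: (((0 XOR NOT 1) XOR (1 AND 1)) IMPLIES ((0 IMPLIES 1) IMPLIES (1 AND 1))) -> 1
  row 22 [10110]: (((1 XOR NOT 0) XOR (1 AND 1)) IMPLIES ((0 IMPLIES 1) IMPLIES (1 AND 1))) -> 1
  row 23 [10111]: (((1 XOR NOT 1) XOR (1 AND 1)) IMPLIES ((0 IMPLIES 1) IMPLIES (1 AND 1))) -> 1
  row 24 [11000]: (((0 XOR NOT 0) XOR (1 AND 0)) IMPLIES ((1 IMPLIES 1) IMPLIES (0 AND 1))) -> 0
  row 25 [11001]: (((0 XOR NOT 1) XOR (1 AND 0)) IMPLIES ((1 IMPLIES 1) IMPLIES (0 AND 1))) -> 1
  row 26 [11010]: (((1 XOR NOT 0) XOR (1 AND 0)) IMPLIES ((1 IMPLIES 1) IMPLIES (0 AND 1))) -> 1
  row 27 [11011]: (((1 XOR NOT 1) XOR (1 AND 0)) IMPLIES ((1 IMPLIES 1) IMPLIES (0 AND 1))) -> 0
  row 28 [11100]: (((0 XOR NOT 0) XOR (1 AND 1)) IMPLIES ((1 IMPLIES 1) IMPLIES (1 AND 1))) -> 1
  row 29 [11101]: (((0 XOR NOT 1) XOR (1 AND 1)) IMPLIES ((1 IMPLIES 1) IMPLIES (1 AND 1))) -> 1
  row 30 [11110]: (((1 XOR NOT 0) XOR (1 AND 1)) IMPLIES ((1 IMPLIES 1) IMPLIES (1 AND 1))) -> 1
  row 31 [11111]: (((1 XOR NOT 1) XOR (1 AND 1)) IMPLIES ((1 IMPLIES 1) IMPLIES (1 AND 1))) -> 1
Full result column, 4 rows per line (a,b,c fixed per line; d,e runs 00..11 left to right):
  rows 0-3 [a,b,c=000]: 0110  = hex 6
  rows 4-7 [a,b,c=001]: 0110  = hex 6
  rows 8-11 [a,b,c=010]: 1111  = hex F
  rows 12-15 [a,b,c=011]: 1111  = hex F
  rows 16-19 [a,b,c=100]: 0110  = hex 6
  rows 20-23 [a,b,c=101]: 1111  = hex F
  rows 24-27 [a,b,c=110]: 0110  = hex 6
  rows 28-31 [a,b,c=111]: 1111  = hex F
Output column (row 0 .. row 31) = 01100110111111110110111101101111
Output column grouped in 4s = 0110 0110 1111 1111 0110 1111 0110 1111 = 0x66FF6F6F
Convert to decimal digit by digit (value = value*16 + digit):
  6 -> 6
  6*16 + 6 = 102
  102*16 + 15 (F) = 1647
  1647*16 + 15 (F) = 26367
  26367*16 + 6 = 421878
  421878*16 + 15 (F) = 6750063
  6750063*16 + 6 = 108001014
  108001014*16 + 15 (F) = 1728016239
Decimal = 1728016239

1728016239
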